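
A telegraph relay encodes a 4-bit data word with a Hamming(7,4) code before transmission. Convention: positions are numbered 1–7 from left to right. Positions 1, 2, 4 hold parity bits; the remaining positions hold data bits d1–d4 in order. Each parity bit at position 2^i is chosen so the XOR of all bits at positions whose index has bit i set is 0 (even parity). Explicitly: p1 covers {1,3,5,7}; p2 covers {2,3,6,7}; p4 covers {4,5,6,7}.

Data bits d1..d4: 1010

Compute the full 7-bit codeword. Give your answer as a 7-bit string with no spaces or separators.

Place data at non-parity positions: p1 p2 1 p4 0 1 0
p1 (pos 1,3,5,7): XOR of data positions = 1⊕0⊕0 = 1
p2 (pos 2,3,6,7): XOR of data positions = 1⊕1⊕0 = 0
p4 (pos 4,5,6,7): XOR of data positions = 0⊕1⊕0 = 1
Codeword: 1011010

1011010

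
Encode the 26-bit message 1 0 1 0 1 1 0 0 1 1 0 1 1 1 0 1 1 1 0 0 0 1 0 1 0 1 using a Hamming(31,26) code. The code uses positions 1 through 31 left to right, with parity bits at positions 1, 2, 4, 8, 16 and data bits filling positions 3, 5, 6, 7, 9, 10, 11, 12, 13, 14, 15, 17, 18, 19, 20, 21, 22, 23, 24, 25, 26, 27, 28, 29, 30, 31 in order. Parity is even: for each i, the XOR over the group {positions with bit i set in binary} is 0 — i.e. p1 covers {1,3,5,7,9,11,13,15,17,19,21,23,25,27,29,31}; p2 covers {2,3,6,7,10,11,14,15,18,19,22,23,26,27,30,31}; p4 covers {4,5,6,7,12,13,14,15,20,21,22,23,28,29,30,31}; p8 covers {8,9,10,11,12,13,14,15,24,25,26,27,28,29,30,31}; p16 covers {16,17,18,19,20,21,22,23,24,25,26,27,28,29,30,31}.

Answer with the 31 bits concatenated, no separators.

0010010111001101111011100010101

Place data at non-parity positions: p1 p2 1 p4 0 1 0 p8 1 1 0 0 1 1 0 p16 1 1 1 0 1 1 1 0 0 0 1 0 1 0 1
p1 (pos 1,3,5,7,9,11,13,15,17,19,21,23,25,27,29,31): XOR of data positions = 1⊕0⊕0⊕1⊕0⊕1⊕0⊕1⊕1⊕1⊕1⊕0⊕1⊕1⊕1 = 0
p2 (pos 2,3,6,7,10,11,14,15,18,19,22,23,26,27,30,31): XOR of data positions = 1⊕1⊕0⊕1⊕0⊕1⊕0⊕1⊕1⊕1⊕1⊕0⊕1⊕0⊕1 = 0
p4 (pos 4,5,6,7,12,13,14,15,20,21,22,23,28,29,30,31): XOR of data positions = 0⊕1⊕0⊕0⊕1⊕1⊕0⊕0⊕1⊕1⊕1⊕0⊕1⊕0⊕1 = 0
p8 (pos 8,9,10,11,12,13,14,15,24,25,26,27,28,29,30,31): XOR of data positions = 1⊕1⊕0⊕0⊕1⊕1⊕0⊕0⊕0⊕0⊕1⊕0⊕1⊕0⊕1 = 1
p16 (pos 16,17,18,19,20,21,22,23,24,25,26,27,28,29,30,31): XOR of data positions = 1⊕1⊕1⊕0⊕1⊕1⊕1⊕0⊕0⊕0⊕1⊕0⊕1⊕0⊕1 = 1
Codeword: 0010010111001101111011100010101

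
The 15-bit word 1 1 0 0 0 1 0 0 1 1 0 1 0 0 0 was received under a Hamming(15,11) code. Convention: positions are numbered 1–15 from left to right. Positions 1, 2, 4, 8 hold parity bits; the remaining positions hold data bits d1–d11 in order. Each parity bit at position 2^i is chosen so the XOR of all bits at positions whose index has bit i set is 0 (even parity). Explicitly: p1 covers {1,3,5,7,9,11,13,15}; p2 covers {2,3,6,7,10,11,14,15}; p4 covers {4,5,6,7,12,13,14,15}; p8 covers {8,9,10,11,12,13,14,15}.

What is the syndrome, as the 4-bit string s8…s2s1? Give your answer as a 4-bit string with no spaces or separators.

s1 (pos 1,3,5,7,9,11,13,15): 1⊕0⊕0⊕0⊕1⊕0⊕0⊕0 = 0
s2 (pos 2,3,6,7,10,11,14,15): 1⊕0⊕1⊕0⊕1⊕0⊕0⊕0 = 1
s4 (pos 4,5,6,7,12,13,14,15): 0⊕0⊕1⊕0⊕1⊕0⊕0⊕0 = 0
s8 (pos 8,9,10,11,12,13,14,15): 0⊕1⊕1⊕0⊕1⊕0⊕0⊕0 = 1
Syndrome s8…s1 = 1010 → error at position 10.

1010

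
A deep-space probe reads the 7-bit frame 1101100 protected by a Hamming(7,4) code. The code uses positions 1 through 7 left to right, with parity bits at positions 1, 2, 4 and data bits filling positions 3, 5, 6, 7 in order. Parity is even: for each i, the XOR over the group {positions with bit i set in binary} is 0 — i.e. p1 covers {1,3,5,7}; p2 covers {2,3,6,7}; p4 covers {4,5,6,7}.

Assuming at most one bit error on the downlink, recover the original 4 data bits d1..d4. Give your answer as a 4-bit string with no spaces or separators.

s1 (pos 1,3,5,7): 1⊕0⊕1⊕0 = 0
s2 (pos 2,3,6,7): 1⊕0⊕0⊕0 = 1
s4 (pos 4,5,6,7): 1⊕1⊕0⊕0 = 0
Syndrome s4…s1 = 010 → error at position 2.
Flip position 2: 1101100 → 1001100
Read data bits from positions 3,5,6,7: 0100

0100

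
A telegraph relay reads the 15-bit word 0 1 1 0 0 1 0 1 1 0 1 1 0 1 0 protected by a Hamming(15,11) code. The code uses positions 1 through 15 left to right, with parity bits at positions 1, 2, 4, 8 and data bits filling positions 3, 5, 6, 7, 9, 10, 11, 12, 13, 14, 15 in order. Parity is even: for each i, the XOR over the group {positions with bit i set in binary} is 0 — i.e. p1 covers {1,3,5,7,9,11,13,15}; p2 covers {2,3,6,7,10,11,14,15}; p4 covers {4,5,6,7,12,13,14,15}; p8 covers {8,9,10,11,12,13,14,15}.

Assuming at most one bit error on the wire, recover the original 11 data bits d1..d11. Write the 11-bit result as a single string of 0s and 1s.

10101011011

s1 (pos 1,3,5,7,9,11,13,15): 0⊕1⊕0⊕0⊕1⊕1⊕0⊕0 = 1
s2 (pos 2,3,6,7,10,11,14,15): 1⊕1⊕1⊕0⊕0⊕1⊕1⊕0 = 1
s4 (pos 4,5,6,7,12,13,14,15): 0⊕0⊕1⊕0⊕1⊕0⊕1⊕0 = 1
s8 (pos 8,9,10,11,12,13,14,15): 1⊕1⊕0⊕1⊕1⊕0⊕1⊕0 = 1
Syndrome s8…s1 = 1111 → error at position 15.
Flip position 15: 011001011011010 → 011001011011011
Read data bits from positions 3,5,6,7,9,10,11,12,13,14,15: 10101011011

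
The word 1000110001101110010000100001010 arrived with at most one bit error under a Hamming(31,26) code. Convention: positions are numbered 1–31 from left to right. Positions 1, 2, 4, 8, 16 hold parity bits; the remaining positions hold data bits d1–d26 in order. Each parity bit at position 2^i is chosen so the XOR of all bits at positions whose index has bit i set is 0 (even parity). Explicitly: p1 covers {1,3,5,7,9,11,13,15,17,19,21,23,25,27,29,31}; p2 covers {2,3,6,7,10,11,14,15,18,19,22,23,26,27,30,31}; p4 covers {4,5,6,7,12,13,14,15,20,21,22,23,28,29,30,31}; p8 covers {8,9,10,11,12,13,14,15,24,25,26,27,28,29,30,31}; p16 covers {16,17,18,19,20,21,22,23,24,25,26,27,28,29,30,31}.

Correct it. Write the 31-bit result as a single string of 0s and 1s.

s1 (pos 1,3,5,7,9,11,13,15,17,19,21,23,25,27,29,31): 1⊕0⊕1⊕0⊕0⊕1⊕1⊕1⊕0⊕0⊕0⊕1⊕0⊕0⊕0⊕0 = 0
s2 (pos 2,3,6,7,10,11,14,15,18,19,22,23,26,27,30,31): 0⊕0⊕1⊕0⊕1⊕1⊕1⊕1⊕1⊕0⊕0⊕1⊕0⊕0⊕1⊕0 = 0
s4 (pos 4,5,6,7,12,13,14,15,20,21,22,23,28,29,30,31): 0⊕1⊕1⊕0⊕0⊕1⊕1⊕1⊕0⊕0⊕0⊕1⊕1⊕0⊕1⊕0 = 0
s8 (pos 8,9,10,11,12,13,14,15,24,25,26,27,28,29,30,31): 0⊕0⊕1⊕1⊕0⊕1⊕1⊕1⊕0⊕0⊕0⊕0⊕1⊕0⊕1⊕0 = 1
s16 (pos 16,17,18,19,20,21,22,23,24,25,26,27,28,29,30,31): 0⊕0⊕1⊕0⊕0⊕0⊕0⊕1⊕0⊕0⊕0⊕0⊕1⊕0⊕1⊕0 = 0
Syndrome s16…s1 = 01000 → error at position 8.
Flip position 8: 1000110001101110010000100001010 → 1000110101101110010000100001010

1000110101101110010000100001010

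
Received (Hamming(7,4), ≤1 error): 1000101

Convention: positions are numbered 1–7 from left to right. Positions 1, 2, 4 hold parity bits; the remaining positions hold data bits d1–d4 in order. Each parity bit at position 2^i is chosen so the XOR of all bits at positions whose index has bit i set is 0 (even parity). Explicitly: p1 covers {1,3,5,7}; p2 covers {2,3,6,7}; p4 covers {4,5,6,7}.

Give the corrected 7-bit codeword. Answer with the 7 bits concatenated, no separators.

1010101

s1 (pos 1,3,5,7): 1⊕0⊕1⊕1 = 1
s2 (pos 2,3,6,7): 0⊕0⊕0⊕1 = 1
s4 (pos 4,5,6,7): 0⊕1⊕0⊕1 = 0
Syndrome s4…s1 = 011 → error at position 3.
Flip position 3: 1000101 → 1010101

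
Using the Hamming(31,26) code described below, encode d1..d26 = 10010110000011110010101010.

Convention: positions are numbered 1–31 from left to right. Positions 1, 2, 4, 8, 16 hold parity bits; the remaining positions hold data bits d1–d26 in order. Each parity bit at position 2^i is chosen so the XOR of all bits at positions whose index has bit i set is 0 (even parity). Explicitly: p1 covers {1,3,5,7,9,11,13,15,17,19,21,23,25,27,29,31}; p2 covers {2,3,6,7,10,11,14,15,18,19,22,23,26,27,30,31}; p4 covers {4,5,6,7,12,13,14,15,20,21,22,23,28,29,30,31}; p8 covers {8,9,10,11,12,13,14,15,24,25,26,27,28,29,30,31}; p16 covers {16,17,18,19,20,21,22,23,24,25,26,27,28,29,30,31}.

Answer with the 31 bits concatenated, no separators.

1011001001100000011110010101010

Place data at non-parity positions: p1 p2 1 p4 0 0 1 p8 0 1 1 0 0 0 0 p16 0 1 1 1 1 0 0 1 0 1 0 1 0 1 0
p1 (pos 1,3,5,7,9,11,13,15,17,19,21,23,25,27,29,31): XOR of data positions = 1⊕0⊕1⊕0⊕1⊕0⊕0⊕0⊕1⊕1⊕0⊕0⊕0⊕0⊕0 = 1
p2 (pos 2,3,6,7,10,11,14,15,18,19,22,23,26,27,30,31): XOR of data positions = 1⊕0⊕1⊕1⊕1⊕0⊕0⊕1⊕1⊕0⊕0⊕1⊕0⊕1⊕0 = 0
p4 (pos 4,5,6,7,12,13,14,15,20,21,22,23,28,29,30,31): XOR of data positions = 0⊕0⊕1⊕0⊕0⊕0⊕0⊕1⊕1⊕0⊕0⊕1⊕0⊕1⊕0 = 1
p8 (pos 8,9,10,11,12,13,14,15,24,25,26,27,28,29,30,31): XOR of data positions = 0⊕1⊕1⊕0⊕0⊕0⊕0⊕1⊕0⊕1⊕0⊕1⊕0⊕1⊕0 = 0
p16 (pos 16,17,18,19,20,21,22,23,24,25,26,27,28,29,30,31): XOR of data positions = 0⊕1⊕1⊕1⊕1⊕0⊕0⊕1⊕0⊕1⊕0⊕1⊕0⊕1⊕0 = 0
Codeword: 1011001001100000011110010101010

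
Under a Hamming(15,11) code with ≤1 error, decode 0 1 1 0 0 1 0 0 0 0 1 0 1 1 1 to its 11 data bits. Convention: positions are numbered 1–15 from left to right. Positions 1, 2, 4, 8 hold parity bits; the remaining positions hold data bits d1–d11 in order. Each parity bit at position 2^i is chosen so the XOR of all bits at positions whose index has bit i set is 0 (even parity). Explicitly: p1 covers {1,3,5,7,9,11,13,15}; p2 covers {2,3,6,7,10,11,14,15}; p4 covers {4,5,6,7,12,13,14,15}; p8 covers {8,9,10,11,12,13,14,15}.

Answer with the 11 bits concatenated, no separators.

10100010111

s1 (pos 1,3,5,7,9,11,13,15): 0⊕1⊕0⊕0⊕0⊕1⊕1⊕1 = 0
s2 (pos 2,3,6,7,10,11,14,15): 1⊕1⊕1⊕0⊕0⊕1⊕1⊕1 = 0
s4 (pos 4,5,6,7,12,13,14,15): 0⊕0⊕1⊕0⊕0⊕1⊕1⊕1 = 0
s8 (pos 8,9,10,11,12,13,14,15): 0⊕0⊕0⊕1⊕0⊕1⊕1⊕1 = 0
Syndrome s8…s1 = 0000 → no error.
Read data bits from positions 3,5,6,7,9,10,11,12,13,14,15: 10100010111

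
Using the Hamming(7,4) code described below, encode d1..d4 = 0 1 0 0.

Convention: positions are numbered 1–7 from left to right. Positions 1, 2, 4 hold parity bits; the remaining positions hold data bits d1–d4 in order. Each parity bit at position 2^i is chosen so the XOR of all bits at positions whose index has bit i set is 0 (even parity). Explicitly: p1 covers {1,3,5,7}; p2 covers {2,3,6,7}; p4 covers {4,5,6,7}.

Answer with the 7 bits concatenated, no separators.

1001100

Place data at non-parity positions: p1 p2 0 p4 1 0 0
p1 (pos 1,3,5,7): XOR of data positions = 0⊕1⊕0 = 1
p2 (pos 2,3,6,7): XOR of data positions = 0⊕0⊕0 = 0
p4 (pos 4,5,6,7): XOR of data positions = 1⊕0⊕0 = 1
Codeword: 1001100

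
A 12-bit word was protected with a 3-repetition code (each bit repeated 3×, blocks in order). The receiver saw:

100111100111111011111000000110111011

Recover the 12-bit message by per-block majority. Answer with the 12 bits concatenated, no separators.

Block 1 (100): 1 one → 0
Block 2 (111): 3 ones → 1
Block 3 (100): 1 one → 0
Block 4 (111): 3 ones → 1
Block 5 (111): 3 ones → 1
Block 6 (011): 2 ones → 1
Block 7 (111): 3 ones → 1
Block 8 (000): 0 ones → 0
Block 9 (000): 0 ones → 0
Block 10 (110): 2 ones → 1
Block 11 (111): 3 ones → 1
Block 12 (011): 2 ones → 1

010111100111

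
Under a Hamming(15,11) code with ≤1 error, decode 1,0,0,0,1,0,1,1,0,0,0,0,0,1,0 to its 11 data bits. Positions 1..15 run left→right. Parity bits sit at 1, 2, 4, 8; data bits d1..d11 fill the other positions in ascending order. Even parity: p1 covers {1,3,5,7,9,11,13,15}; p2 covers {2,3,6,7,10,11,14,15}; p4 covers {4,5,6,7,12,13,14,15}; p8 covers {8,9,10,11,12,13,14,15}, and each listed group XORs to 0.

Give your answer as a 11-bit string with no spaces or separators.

s1 (pos 1,3,5,7,9,11,13,15): 1⊕0⊕1⊕1⊕0⊕0⊕0⊕0 = 1
s2 (pos 2,3,6,7,10,11,14,15): 0⊕0⊕0⊕1⊕0⊕0⊕1⊕0 = 0
s4 (pos 4,5,6,7,12,13,14,15): 0⊕1⊕0⊕1⊕0⊕0⊕1⊕0 = 1
s8 (pos 8,9,10,11,12,13,14,15): 1⊕0⊕0⊕0⊕0⊕0⊕1⊕0 = 0
Syndrome s8…s1 = 0101 → error at position 5.
Flip position 5: 100010110000010 → 100000110000010
Read data bits from positions 3,5,6,7,9,10,11,12,13,14,15: 00010000010

00010000010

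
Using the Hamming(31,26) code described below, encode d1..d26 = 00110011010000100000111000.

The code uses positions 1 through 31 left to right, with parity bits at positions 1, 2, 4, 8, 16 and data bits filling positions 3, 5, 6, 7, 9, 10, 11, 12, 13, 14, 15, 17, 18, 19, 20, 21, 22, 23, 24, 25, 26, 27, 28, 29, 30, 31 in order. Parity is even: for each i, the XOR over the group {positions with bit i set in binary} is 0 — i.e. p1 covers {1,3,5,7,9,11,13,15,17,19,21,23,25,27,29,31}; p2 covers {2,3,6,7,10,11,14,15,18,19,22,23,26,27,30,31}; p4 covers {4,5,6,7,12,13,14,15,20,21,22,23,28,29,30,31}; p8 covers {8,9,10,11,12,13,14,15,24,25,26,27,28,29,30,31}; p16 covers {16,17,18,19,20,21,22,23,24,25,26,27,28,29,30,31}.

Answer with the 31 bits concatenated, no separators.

Place data at non-parity positions: p1 p2 0 p4 0 1 1 p8 0 0 1 1 0 1 0 p16 0 0 0 1 0 0 0 0 0 1 1 1 0 0 0
p1 (pos 1,3,5,7,9,11,13,15,17,19,21,23,25,27,29,31): XOR of data positions = 0⊕0⊕1⊕0⊕1⊕0⊕0⊕0⊕0⊕0⊕0⊕0⊕1⊕0⊕0 = 1
p2 (pos 2,3,6,7,10,11,14,15,18,19,22,23,26,27,30,31): XOR of data positions = 0⊕1⊕1⊕0⊕1⊕1⊕0⊕0⊕0⊕0⊕0⊕1⊕1⊕0⊕0 = 0
p4 (pos 4,5,6,7,12,13,14,15,20,21,22,23,28,29,30,31): XOR of data positions = 0⊕1⊕1⊕1⊕0⊕1⊕0⊕1⊕0⊕0⊕0⊕1⊕0⊕0⊕0 = 0
p8 (pos 8,9,10,11,12,13,14,15,24,25,26,27,28,29,30,31): XOR of data positions = 0⊕0⊕1⊕1⊕0⊕1⊕0⊕0⊕0⊕1⊕1⊕1⊕0⊕0⊕0 = 0
p16 (pos 16,17,18,19,20,21,22,23,24,25,26,27,28,29,30,31): XOR of data positions = 0⊕0⊕0⊕1⊕0⊕0⊕0⊕0⊕0⊕1⊕1⊕1⊕0⊕0⊕0 = 0
Codeword: 1000011000110100000100000111000

1000011000110100000100000111000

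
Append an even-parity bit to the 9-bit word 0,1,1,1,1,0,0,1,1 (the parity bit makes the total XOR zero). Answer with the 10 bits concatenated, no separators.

XOR of the 9 data bits: 0⊕1⊕1⊕1⊕1⊕0⊕0⊕1⊕1 = 0
Parity bit = 0 (so all 10 bits XOR to 0).

0111100110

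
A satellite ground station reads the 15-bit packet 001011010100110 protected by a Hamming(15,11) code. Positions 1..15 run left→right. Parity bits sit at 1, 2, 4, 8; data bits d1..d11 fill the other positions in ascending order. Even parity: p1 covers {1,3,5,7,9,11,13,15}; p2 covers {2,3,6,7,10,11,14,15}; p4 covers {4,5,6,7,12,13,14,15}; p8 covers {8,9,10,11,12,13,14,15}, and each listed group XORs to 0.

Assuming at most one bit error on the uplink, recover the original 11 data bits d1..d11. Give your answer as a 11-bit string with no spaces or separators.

11100100110

s1 (pos 1,3,5,7,9,11,13,15): 0⊕1⊕1⊕0⊕0⊕0⊕1⊕0 = 1
s2 (pos 2,3,6,7,10,11,14,15): 0⊕1⊕1⊕0⊕1⊕0⊕1⊕0 = 0
s4 (pos 4,5,6,7,12,13,14,15): 0⊕1⊕1⊕0⊕0⊕1⊕1⊕0 = 0
s8 (pos 8,9,10,11,12,13,14,15): 1⊕0⊕1⊕0⊕0⊕1⊕1⊕0 = 0
Syndrome s8…s1 = 0001 → error at position 1.
Flip position 1: 001011010100110 → 101011010100110
Read data bits from positions 3,5,6,7,9,10,11,12,13,14,15: 11100100110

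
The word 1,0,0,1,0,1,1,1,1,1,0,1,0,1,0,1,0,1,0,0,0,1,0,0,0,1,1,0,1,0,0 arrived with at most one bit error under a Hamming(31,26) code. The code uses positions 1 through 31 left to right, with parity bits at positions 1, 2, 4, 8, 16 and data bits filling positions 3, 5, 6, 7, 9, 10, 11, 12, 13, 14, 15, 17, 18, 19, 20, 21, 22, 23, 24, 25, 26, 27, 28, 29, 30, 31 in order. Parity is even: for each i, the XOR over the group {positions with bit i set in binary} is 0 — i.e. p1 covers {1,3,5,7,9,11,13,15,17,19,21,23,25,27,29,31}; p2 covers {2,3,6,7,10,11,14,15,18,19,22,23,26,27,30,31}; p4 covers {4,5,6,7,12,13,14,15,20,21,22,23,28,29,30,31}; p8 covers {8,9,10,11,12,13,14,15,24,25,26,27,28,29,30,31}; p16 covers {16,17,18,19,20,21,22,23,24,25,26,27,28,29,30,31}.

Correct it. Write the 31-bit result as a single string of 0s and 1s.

1001111111010101010001000110100

s1 (pos 1,3,5,7,9,11,13,15,17,19,21,23,25,27,29,31): 1⊕0⊕0⊕1⊕1⊕0⊕0⊕0⊕0⊕0⊕0⊕0⊕0⊕1⊕1⊕0 = 1
s2 (pos 2,3,6,7,10,11,14,15,18,19,22,23,26,27,30,31): 0⊕0⊕1⊕1⊕1⊕0⊕1⊕0⊕1⊕0⊕1⊕0⊕1⊕1⊕0⊕0 = 0
s4 (pos 4,5,6,7,12,13,14,15,20,21,22,23,28,29,30,31): 1⊕0⊕1⊕1⊕1⊕0⊕1⊕0⊕0⊕0⊕1⊕0⊕0⊕1⊕0⊕0 = 1
s8 (pos 8,9,10,11,12,13,14,15,24,25,26,27,28,29,30,31): 1⊕1⊕1⊕0⊕1⊕0⊕1⊕0⊕0⊕0⊕1⊕1⊕0⊕1⊕0⊕0 = 0
s16 (pos 16,17,18,19,20,21,22,23,24,25,26,27,28,29,30,31): 1⊕0⊕1⊕0⊕0⊕0⊕1⊕0⊕0⊕0⊕1⊕1⊕0⊕1⊕0⊕0 = 0
Syndrome s16…s1 = 00101 → error at position 5.
Flip position 5: 1001011111010101010001000110100 → 1001111111010101010001000110100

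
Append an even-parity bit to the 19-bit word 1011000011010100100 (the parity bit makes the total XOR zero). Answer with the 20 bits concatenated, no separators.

10110000110101001000

XOR of the 19 data bits: 1⊕0⊕1⊕1⊕0⊕0⊕0⊕0⊕1⊕1⊕0⊕1⊕0⊕1⊕0⊕0⊕1⊕0⊕0 = 0
Parity bit = 0 (so all 20 bits XOR to 0).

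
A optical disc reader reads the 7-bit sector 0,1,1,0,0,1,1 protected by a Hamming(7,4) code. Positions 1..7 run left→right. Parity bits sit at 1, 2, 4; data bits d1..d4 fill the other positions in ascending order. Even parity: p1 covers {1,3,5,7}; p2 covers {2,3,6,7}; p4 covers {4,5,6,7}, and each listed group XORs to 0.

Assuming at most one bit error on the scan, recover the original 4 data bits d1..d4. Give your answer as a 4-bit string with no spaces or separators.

s1 (pos 1,3,5,7): 0⊕1⊕0⊕1 = 0
s2 (pos 2,3,6,7): 1⊕1⊕1⊕1 = 0
s4 (pos 4,5,6,7): 0⊕0⊕1⊕1 = 0
Syndrome s4…s1 = 000 → no error.
Read data bits from positions 3,5,6,7: 1011

1011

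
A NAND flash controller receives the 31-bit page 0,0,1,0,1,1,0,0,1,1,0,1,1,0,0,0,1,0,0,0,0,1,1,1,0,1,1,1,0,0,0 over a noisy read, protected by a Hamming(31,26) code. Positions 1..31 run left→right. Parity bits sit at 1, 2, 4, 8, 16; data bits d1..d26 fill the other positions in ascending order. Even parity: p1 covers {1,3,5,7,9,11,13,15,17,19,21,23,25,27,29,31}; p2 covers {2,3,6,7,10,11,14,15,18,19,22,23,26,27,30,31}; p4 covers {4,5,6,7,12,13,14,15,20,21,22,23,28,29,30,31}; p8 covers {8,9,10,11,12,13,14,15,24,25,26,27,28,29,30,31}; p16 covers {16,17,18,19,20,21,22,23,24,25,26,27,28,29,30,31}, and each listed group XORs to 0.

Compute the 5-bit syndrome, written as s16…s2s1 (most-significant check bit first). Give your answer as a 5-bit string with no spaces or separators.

10111

s1 (pos 1,3,5,7,9,11,13,15,17,19,21,23,25,27,29,31): 0⊕1⊕1⊕0⊕1⊕0⊕1⊕0⊕1⊕0⊕0⊕1⊕0⊕1⊕0⊕0 = 1
s2 (pos 2,3,6,7,10,11,14,15,18,19,22,23,26,27,30,31): 0⊕1⊕1⊕0⊕1⊕0⊕0⊕0⊕0⊕0⊕1⊕1⊕1⊕1⊕0⊕0 = 1
s4 (pos 4,5,6,7,12,13,14,15,20,21,22,23,28,29,30,31): 0⊕1⊕1⊕0⊕1⊕1⊕0⊕0⊕0⊕0⊕1⊕1⊕1⊕0⊕0⊕0 = 1
s8 (pos 8,9,10,11,12,13,14,15,24,25,26,27,28,29,30,31): 0⊕1⊕1⊕0⊕1⊕1⊕0⊕0⊕1⊕0⊕1⊕1⊕1⊕0⊕0⊕0 = 0
s16 (pos 16,17,18,19,20,21,22,23,24,25,26,27,28,29,30,31): 0⊕1⊕0⊕0⊕0⊕0⊕1⊕1⊕1⊕0⊕1⊕1⊕1⊕0⊕0⊕0 = 1
Syndrome s16…s1 = 10111 → error at position 23.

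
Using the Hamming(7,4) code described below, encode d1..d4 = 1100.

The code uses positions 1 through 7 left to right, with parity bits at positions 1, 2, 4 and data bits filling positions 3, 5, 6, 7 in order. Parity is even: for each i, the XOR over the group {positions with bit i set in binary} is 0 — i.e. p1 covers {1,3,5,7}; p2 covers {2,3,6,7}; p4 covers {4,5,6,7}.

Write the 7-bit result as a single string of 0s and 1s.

Place data at non-parity positions: p1 p2 1 p4 1 0 0
p1 (pos 1,3,5,7): XOR of data positions = 1⊕1⊕0 = 0
p2 (pos 2,3,6,7): XOR of data positions = 1⊕0⊕0 = 1
p4 (pos 4,5,6,7): XOR of data positions = 1⊕0⊕0 = 1
Codeword: 0111100

0111100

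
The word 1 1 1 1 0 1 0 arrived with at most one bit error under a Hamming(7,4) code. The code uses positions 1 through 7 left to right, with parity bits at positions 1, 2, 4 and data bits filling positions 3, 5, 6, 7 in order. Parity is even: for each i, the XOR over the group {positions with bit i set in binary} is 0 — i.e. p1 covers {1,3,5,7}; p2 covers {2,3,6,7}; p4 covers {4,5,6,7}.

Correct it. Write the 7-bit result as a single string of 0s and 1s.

s1 (pos 1,3,5,7): 1⊕1⊕0⊕0 = 0
s2 (pos 2,3,6,7): 1⊕1⊕1⊕0 = 1
s4 (pos 4,5,6,7): 1⊕0⊕1⊕0 = 0
Syndrome s4…s1 = 010 → error at position 2.
Flip position 2: 1111010 → 1011010

1011010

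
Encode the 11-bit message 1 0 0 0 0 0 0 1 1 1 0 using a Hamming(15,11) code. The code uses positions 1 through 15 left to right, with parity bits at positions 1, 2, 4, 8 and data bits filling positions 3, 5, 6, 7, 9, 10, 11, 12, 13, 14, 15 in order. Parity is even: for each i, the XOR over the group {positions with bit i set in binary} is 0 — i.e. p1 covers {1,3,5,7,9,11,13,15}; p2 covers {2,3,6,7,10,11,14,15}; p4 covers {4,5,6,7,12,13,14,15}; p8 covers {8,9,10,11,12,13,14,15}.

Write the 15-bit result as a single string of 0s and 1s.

001100010001110

Place data at non-parity positions: p1 p2 1 p4 0 0 0 p8 0 0 0 1 1 1 0
p1 (pos 1,3,5,7,9,11,13,15): XOR of data positions = 1⊕0⊕0⊕0⊕0⊕1⊕0 = 0
p2 (pos 2,3,6,7,10,11,14,15): XOR of data positions = 1⊕0⊕0⊕0⊕0⊕1⊕0 = 0
p4 (pos 4,5,6,7,12,13,14,15): XOR of data positions = 0⊕0⊕0⊕1⊕1⊕1⊕0 = 1
p8 (pos 8,9,10,11,12,13,14,15): XOR of data positions = 0⊕0⊕0⊕1⊕1⊕1⊕0 = 1
Codeword: 001100010001110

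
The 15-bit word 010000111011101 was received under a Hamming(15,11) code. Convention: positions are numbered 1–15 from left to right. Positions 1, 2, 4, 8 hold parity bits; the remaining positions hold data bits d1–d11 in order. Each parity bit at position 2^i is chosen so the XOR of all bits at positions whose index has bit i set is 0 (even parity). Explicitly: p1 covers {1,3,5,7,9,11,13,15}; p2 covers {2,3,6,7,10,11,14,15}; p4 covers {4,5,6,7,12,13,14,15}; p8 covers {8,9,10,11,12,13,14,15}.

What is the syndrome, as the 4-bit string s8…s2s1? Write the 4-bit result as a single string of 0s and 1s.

0001

s1 (pos 1,3,5,7,9,11,13,15): 0⊕0⊕0⊕1⊕1⊕1⊕1⊕1 = 1
s2 (pos 2,3,6,7,10,11,14,15): 1⊕0⊕0⊕1⊕0⊕1⊕0⊕1 = 0
s4 (pos 4,5,6,7,12,13,14,15): 0⊕0⊕0⊕1⊕1⊕1⊕0⊕1 = 0
s8 (pos 8,9,10,11,12,13,14,15): 1⊕1⊕0⊕1⊕1⊕1⊕0⊕1 = 0
Syndrome s8…s1 = 0001 → error at position 1.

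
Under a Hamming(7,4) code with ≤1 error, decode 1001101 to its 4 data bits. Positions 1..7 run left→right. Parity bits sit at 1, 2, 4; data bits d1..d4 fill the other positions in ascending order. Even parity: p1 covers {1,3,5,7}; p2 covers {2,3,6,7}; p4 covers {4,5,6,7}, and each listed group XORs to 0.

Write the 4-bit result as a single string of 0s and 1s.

s1 (pos 1,3,5,7): 1⊕0⊕1⊕1 = 1
s2 (pos 2,3,6,7): 0⊕0⊕0⊕1 = 1
s4 (pos 4,5,6,7): 1⊕1⊕0⊕1 = 1
Syndrome s4…s1 = 111 → error at position 7.
Flip position 7: 1001101 → 1001100
Read data bits from positions 3,5,6,7: 0100

0100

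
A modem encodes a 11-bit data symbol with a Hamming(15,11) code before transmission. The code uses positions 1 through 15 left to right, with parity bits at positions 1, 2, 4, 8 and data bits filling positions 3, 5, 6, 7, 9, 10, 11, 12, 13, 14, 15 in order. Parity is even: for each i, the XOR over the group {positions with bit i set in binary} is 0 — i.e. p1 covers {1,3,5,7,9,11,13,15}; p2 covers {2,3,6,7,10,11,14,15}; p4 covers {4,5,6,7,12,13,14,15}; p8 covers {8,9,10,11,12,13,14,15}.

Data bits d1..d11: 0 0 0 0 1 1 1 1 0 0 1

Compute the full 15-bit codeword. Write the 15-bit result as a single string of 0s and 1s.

110000011111001

Place data at non-parity positions: p1 p2 0 p4 0 0 0 p8 1 1 1 1 0 0 1
p1 (pos 1,3,5,7,9,11,13,15): XOR of data positions = 0⊕0⊕0⊕1⊕1⊕0⊕1 = 1
p2 (pos 2,3,6,7,10,11,14,15): XOR of data positions = 0⊕0⊕0⊕1⊕1⊕0⊕1 = 1
p4 (pos 4,5,6,7,12,13,14,15): XOR of data positions = 0⊕0⊕0⊕1⊕0⊕0⊕1 = 0
p8 (pos 8,9,10,11,12,13,14,15): XOR of data positions = 1⊕1⊕1⊕1⊕0⊕0⊕1 = 1
Codeword: 110000011111001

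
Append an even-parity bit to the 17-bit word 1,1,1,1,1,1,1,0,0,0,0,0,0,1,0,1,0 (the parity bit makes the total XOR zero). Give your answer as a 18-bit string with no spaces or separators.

111111100000010101

XOR of the 17 data bits: 1⊕1⊕1⊕1⊕1⊕1⊕1⊕0⊕0⊕0⊕0⊕0⊕0⊕1⊕0⊕1⊕0 = 1
Parity bit = 1 (so all 18 bits XOR to 0).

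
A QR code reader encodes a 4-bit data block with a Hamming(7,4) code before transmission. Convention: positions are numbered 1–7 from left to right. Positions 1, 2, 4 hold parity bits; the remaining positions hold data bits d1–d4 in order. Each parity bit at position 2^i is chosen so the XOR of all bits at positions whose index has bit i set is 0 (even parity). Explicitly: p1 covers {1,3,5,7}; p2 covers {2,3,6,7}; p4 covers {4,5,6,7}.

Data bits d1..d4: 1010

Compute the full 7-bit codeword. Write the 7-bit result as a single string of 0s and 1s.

1011010

Place data at non-parity positions: p1 p2 1 p4 0 1 0
p1 (pos 1,3,5,7): XOR of data positions = 1⊕0⊕0 = 1
p2 (pos 2,3,6,7): XOR of data positions = 1⊕1⊕0 = 0
p4 (pos 4,5,6,7): XOR of data positions = 0⊕1⊕0 = 1
Codeword: 1011010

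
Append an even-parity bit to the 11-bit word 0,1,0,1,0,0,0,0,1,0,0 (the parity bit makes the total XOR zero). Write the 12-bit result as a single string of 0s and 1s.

XOR of the 11 data bits: 0⊕1⊕0⊕1⊕0⊕0⊕0⊕0⊕1⊕0⊕0 = 1
Parity bit = 1 (so all 12 bits XOR to 0).

010100001001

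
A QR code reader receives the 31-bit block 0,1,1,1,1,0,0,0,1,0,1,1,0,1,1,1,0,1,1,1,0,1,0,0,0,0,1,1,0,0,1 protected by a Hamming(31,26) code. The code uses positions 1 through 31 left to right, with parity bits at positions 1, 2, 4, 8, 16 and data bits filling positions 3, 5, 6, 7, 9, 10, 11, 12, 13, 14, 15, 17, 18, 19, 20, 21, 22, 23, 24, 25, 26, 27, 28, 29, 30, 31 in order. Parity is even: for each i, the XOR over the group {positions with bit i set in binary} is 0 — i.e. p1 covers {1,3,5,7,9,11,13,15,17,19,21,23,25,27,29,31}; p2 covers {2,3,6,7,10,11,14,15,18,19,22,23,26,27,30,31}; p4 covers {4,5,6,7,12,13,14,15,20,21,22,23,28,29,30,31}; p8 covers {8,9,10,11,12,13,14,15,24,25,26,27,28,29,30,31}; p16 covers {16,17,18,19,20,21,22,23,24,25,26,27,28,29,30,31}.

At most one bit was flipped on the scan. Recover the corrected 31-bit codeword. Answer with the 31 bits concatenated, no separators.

s1 (pos 1,3,5,7,9,11,13,15,17,19,21,23,25,27,29,31): 0⊕1⊕1⊕0⊕1⊕1⊕0⊕1⊕0⊕1⊕0⊕0⊕0⊕1⊕0⊕1 = 0
s2 (pos 2,3,6,7,10,11,14,15,18,19,22,23,26,27,30,31): 1⊕1⊕0⊕0⊕0⊕1⊕1⊕1⊕1⊕1⊕1⊕0⊕0⊕1⊕0⊕1 = 0
s4 (pos 4,5,6,7,12,13,14,15,20,21,22,23,28,29,30,31): 1⊕1⊕0⊕0⊕1⊕0⊕1⊕1⊕1⊕0⊕1⊕0⊕1⊕0⊕0⊕1 = 1
s8 (pos 8,9,10,11,12,13,14,15,24,25,26,27,28,29,30,31): 0⊕1⊕0⊕1⊕1⊕0⊕1⊕1⊕0⊕0⊕0⊕1⊕1⊕0⊕0⊕1 = 0
s16 (pos 16,17,18,19,20,21,22,23,24,25,26,27,28,29,30,31): 1⊕0⊕1⊕1⊕1⊕0⊕1⊕0⊕0⊕0⊕0⊕1⊕1⊕0⊕0⊕1 = 0
Syndrome s16…s1 = 00100 → error at position 4.
Flip position 4: 0111100010110111011101000011001 → 0110100010110111011101000011001

0110100010110111011101000011001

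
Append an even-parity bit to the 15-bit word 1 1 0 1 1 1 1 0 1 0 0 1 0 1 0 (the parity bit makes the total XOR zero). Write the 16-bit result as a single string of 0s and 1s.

XOR of the 15 data bits: 1⊕1⊕0⊕1⊕1⊕1⊕1⊕0⊕1⊕0⊕0⊕1⊕0⊕1⊕0 = 1
Parity bit = 1 (so all 16 bits XOR to 0).

1101111010010101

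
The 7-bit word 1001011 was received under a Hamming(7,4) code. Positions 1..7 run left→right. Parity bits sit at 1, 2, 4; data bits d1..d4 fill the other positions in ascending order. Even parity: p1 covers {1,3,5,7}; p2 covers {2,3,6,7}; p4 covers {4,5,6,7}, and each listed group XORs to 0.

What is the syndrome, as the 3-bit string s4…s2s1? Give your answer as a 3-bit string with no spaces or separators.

s1 (pos 1,3,5,7): 1⊕0⊕0⊕1 = 0
s2 (pos 2,3,6,7): 0⊕0⊕1⊕1 = 0
s4 (pos 4,5,6,7): 1⊕0⊕1⊕1 = 1
Syndrome s4…s1 = 100 → error at position 4.

100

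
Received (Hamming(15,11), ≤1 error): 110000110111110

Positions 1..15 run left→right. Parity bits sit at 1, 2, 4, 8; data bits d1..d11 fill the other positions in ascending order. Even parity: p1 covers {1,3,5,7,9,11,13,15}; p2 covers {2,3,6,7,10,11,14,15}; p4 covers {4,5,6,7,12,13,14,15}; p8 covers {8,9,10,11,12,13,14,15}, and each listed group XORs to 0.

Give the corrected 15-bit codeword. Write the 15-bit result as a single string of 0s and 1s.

s1 (pos 1,3,5,7,9,11,13,15): 1⊕0⊕0⊕1⊕0⊕1⊕1⊕0 = 0
s2 (pos 2,3,6,7,10,11,14,15): 1⊕0⊕0⊕1⊕1⊕1⊕1⊕0 = 1
s4 (pos 4,5,6,7,12,13,14,15): 0⊕0⊕0⊕1⊕1⊕1⊕1⊕0 = 0
s8 (pos 8,9,10,11,12,13,14,15): 1⊕0⊕1⊕1⊕1⊕1⊕1⊕0 = 0
Syndrome s8…s1 = 0010 → error at position 2.
Flip position 2: 110000110111110 → 100000110111110

100000110111110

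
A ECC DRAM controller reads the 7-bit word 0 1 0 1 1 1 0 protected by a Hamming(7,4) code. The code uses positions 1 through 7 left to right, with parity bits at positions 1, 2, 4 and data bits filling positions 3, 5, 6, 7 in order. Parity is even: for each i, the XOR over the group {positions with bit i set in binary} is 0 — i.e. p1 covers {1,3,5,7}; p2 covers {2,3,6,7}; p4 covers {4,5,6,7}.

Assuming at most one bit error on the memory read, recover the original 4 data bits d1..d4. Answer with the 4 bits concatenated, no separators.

0010

s1 (pos 1,3,5,7): 0⊕0⊕1⊕0 = 1
s2 (pos 2,3,6,7): 1⊕0⊕1⊕0 = 0
s4 (pos 4,5,6,7): 1⊕1⊕1⊕0 = 1
Syndrome s4…s1 = 101 → error at position 5.
Flip position 5: 0101110 → 0101010
Read data bits from positions 3,5,6,7: 0010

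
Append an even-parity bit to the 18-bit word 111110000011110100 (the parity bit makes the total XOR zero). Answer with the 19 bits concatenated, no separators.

1111100000111101000

XOR of the 18 data bits: 1⊕1⊕1⊕1⊕1⊕0⊕0⊕0⊕0⊕0⊕1⊕1⊕1⊕1⊕0⊕1⊕0⊕0 = 0
Parity bit = 0 (so all 19 bits XOR to 0).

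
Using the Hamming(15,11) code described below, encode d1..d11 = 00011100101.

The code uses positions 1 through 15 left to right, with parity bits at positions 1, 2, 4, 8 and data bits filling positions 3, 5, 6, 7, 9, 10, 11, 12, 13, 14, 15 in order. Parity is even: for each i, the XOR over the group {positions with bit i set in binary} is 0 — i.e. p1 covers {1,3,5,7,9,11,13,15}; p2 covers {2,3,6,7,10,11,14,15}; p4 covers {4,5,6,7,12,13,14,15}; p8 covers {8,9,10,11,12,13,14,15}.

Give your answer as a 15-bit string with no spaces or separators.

010100101100101

Place data at non-parity positions: p1 p2 0 p4 0 0 1 p8 1 1 0 0 1 0 1
p1 (pos 1,3,5,7,9,11,13,15): XOR of data positions = 0⊕0⊕1⊕1⊕0⊕1⊕1 = 0
p2 (pos 2,3,6,7,10,11,14,15): XOR of data positions = 0⊕0⊕1⊕1⊕0⊕0⊕1 = 1
p4 (pos 4,5,6,7,12,13,14,15): XOR of data positions = 0⊕0⊕1⊕0⊕1⊕0⊕1 = 1
p8 (pos 8,9,10,11,12,13,14,15): XOR of data positions = 1⊕1⊕0⊕0⊕1⊕0⊕1 = 0
Codeword: 010100101100101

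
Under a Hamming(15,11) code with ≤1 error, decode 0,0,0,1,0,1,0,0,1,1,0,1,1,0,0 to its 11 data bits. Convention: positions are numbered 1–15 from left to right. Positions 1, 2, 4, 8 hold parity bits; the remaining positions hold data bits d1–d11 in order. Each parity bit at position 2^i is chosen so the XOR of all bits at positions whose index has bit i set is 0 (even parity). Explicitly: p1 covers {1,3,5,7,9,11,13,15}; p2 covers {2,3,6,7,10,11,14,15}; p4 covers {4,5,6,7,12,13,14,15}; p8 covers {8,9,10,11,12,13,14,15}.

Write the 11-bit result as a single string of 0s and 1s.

00101101100

s1 (pos 1,3,5,7,9,11,13,15): 0⊕0⊕0⊕0⊕1⊕0⊕1⊕0 = 0
s2 (pos 2,3,6,7,10,11,14,15): 0⊕0⊕1⊕0⊕1⊕0⊕0⊕0 = 0
s4 (pos 4,5,6,7,12,13,14,15): 1⊕0⊕1⊕0⊕1⊕1⊕0⊕0 = 0
s8 (pos 8,9,10,11,12,13,14,15): 0⊕1⊕1⊕0⊕1⊕1⊕0⊕0 = 0
Syndrome s8…s1 = 0000 → no error.
Read data bits from positions 3,5,6,7,9,10,11,12,13,14,15: 00101101100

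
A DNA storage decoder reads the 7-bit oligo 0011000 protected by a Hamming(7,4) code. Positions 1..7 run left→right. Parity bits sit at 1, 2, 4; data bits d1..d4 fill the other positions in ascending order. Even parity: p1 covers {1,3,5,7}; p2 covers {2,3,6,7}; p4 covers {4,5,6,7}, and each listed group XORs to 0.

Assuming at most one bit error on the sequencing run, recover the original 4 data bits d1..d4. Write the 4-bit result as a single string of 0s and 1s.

s1 (pos 1,3,5,7): 0⊕1⊕0⊕0 = 1
s2 (pos 2,3,6,7): 0⊕1⊕0⊕0 = 1
s4 (pos 4,5,6,7): 1⊕0⊕0⊕0 = 1
Syndrome s4…s1 = 111 → error at position 7.
Flip position 7: 0011000 → 0011001
Read data bits from positions 3,5,6,7: 1001

1001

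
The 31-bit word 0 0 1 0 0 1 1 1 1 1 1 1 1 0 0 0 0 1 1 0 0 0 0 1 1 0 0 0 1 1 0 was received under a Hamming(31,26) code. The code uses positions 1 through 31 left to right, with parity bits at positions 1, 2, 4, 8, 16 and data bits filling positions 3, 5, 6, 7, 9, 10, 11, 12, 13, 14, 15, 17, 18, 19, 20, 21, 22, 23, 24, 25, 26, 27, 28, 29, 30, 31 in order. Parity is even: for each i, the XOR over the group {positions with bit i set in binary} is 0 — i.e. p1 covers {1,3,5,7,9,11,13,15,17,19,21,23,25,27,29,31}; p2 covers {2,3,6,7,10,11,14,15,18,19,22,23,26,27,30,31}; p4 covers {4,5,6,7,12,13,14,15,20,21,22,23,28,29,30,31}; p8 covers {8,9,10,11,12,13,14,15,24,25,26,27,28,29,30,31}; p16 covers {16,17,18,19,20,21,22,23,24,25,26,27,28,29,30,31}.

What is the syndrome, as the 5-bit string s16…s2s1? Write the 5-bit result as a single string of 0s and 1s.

00000

s1 (pos 1,3,5,7,9,11,13,15,17,19,21,23,25,27,29,31): 0⊕1⊕0⊕1⊕1⊕1⊕1⊕0⊕0⊕1⊕0⊕0⊕1⊕0⊕1⊕0 = 0
s2 (pos 2,3,6,7,10,11,14,15,18,19,22,23,26,27,30,31): 0⊕1⊕1⊕1⊕1⊕1⊕0⊕0⊕1⊕1⊕0⊕0⊕0⊕0⊕1⊕0 = 0
s4 (pos 4,5,6,7,12,13,14,15,20,21,22,23,28,29,30,31): 0⊕0⊕1⊕1⊕1⊕1⊕0⊕0⊕0⊕0⊕0⊕0⊕0⊕1⊕1⊕0 = 0
s8 (pos 8,9,10,11,12,13,14,15,24,25,26,27,28,29,30,31): 1⊕1⊕1⊕1⊕1⊕1⊕0⊕0⊕1⊕1⊕0⊕0⊕0⊕1⊕1⊕0 = 0
s16 (pos 16,17,18,19,20,21,22,23,24,25,26,27,28,29,30,31): 0⊕0⊕1⊕1⊕0⊕0⊕0⊕0⊕1⊕1⊕0⊕0⊕0⊕1⊕1⊕0 = 0
Syndrome s16…s1 = 00000 → no error.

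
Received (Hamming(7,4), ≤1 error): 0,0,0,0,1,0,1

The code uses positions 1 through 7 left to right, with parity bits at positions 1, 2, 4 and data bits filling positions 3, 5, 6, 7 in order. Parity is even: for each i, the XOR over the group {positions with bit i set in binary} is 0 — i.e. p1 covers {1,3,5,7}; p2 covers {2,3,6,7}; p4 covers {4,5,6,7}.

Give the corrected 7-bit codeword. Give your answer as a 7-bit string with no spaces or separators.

0100101

s1 (pos 1,3,5,7): 0⊕0⊕1⊕1 = 0
s2 (pos 2,3,6,7): 0⊕0⊕0⊕1 = 1
s4 (pos 4,5,6,7): 0⊕1⊕0⊕1 = 0
Syndrome s4…s1 = 010 → error at position 2.
Flip position 2: 0000101 → 0100101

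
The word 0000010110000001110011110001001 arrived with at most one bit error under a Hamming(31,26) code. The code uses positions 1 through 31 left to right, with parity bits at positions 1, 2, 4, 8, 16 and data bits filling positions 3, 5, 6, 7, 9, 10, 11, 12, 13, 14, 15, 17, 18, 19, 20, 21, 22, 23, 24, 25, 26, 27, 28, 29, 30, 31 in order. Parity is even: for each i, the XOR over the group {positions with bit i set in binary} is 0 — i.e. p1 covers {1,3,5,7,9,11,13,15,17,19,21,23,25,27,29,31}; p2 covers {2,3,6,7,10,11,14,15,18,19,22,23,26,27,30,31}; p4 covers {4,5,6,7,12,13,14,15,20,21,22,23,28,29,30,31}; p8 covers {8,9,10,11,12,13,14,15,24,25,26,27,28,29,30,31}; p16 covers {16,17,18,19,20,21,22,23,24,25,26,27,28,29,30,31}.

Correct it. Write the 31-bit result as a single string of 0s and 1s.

0000010110000001110011110011001

s1 (pos 1,3,5,7,9,11,13,15,17,19,21,23,25,27,29,31): 0⊕0⊕0⊕0⊕1⊕0⊕0⊕0⊕1⊕0⊕1⊕1⊕0⊕0⊕0⊕1 = 1
s2 (pos 2,3,6,7,10,11,14,15,18,19,22,23,26,27,30,31): 0⊕0⊕1⊕0⊕0⊕0⊕0⊕0⊕1⊕0⊕1⊕1⊕0⊕0⊕0⊕1 = 1
s4 (pos 4,5,6,7,12,13,14,15,20,21,22,23,28,29,30,31): 0⊕0⊕1⊕0⊕0⊕0⊕0⊕0⊕0⊕1⊕1⊕1⊕1⊕0⊕0⊕1 = 0
s8 (pos 8,9,10,11,12,13,14,15,24,25,26,27,28,29,30,31): 1⊕1⊕0⊕0⊕0⊕0⊕0⊕0⊕1⊕0⊕0⊕0⊕1⊕0⊕0⊕1 = 1
s16 (pos 16,17,18,19,20,21,22,23,24,25,26,27,28,29,30,31): 1⊕1⊕1⊕0⊕0⊕1⊕1⊕1⊕1⊕0⊕0⊕0⊕1⊕0⊕0⊕1 = 1
Syndrome s16…s1 = 11011 → error at position 27.
Flip position 27: 0000010110000001110011110001001 → 0000010110000001110011110011001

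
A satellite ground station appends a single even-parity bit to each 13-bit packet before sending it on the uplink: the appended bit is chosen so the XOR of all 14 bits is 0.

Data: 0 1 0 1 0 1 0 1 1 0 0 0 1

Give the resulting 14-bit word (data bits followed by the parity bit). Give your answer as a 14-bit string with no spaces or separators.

01010101100010

XOR of the 13 data bits: 0⊕1⊕0⊕1⊕0⊕1⊕0⊕1⊕1⊕0⊕0⊕0⊕1 = 0
Parity bit = 0 (so all 14 bits XOR to 0).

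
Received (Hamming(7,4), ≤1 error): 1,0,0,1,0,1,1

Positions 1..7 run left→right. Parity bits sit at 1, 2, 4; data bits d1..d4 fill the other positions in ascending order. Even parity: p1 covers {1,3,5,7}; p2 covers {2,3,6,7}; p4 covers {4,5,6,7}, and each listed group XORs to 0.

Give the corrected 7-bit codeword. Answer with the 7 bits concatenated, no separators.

s1 (pos 1,3,5,7): 1⊕0⊕0⊕1 = 0
s2 (pos 2,3,6,7): 0⊕0⊕1⊕1 = 0
s4 (pos 4,5,6,7): 1⊕0⊕1⊕1 = 1
Syndrome s4…s1 = 100 → error at position 4.
Flip position 4: 1001011 → 1000011

1000011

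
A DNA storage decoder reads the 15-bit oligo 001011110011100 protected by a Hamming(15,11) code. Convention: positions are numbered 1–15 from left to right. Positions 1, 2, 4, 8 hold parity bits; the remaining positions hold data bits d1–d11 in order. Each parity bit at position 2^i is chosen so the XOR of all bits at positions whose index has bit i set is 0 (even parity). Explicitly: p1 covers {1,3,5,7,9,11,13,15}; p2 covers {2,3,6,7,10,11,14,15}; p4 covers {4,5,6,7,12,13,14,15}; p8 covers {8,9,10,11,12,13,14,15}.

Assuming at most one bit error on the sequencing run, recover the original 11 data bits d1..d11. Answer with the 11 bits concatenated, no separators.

s1 (pos 1,3,5,7,9,11,13,15): 0⊕1⊕1⊕1⊕0⊕1⊕1⊕0 = 1
s2 (pos 2,3,6,7,10,11,14,15): 0⊕1⊕1⊕1⊕0⊕1⊕0⊕0 = 0
s4 (pos 4,5,6,7,12,13,14,15): 0⊕1⊕1⊕1⊕1⊕1⊕0⊕0 = 1
s8 (pos 8,9,10,11,12,13,14,15): 1⊕0⊕0⊕1⊕1⊕1⊕0⊕0 = 0
Syndrome s8…s1 = 0101 → error at position 5.
Flip position 5: 001011110011100 → 001001110011100
Read data bits from positions 3,5,6,7,9,10,11,12,13,14,15: 10110011100

10110011100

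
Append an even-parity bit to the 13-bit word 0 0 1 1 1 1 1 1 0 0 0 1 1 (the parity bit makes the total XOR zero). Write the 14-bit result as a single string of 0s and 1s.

XOR of the 13 data bits: 0⊕0⊕1⊕1⊕1⊕1⊕1⊕1⊕0⊕0⊕0⊕1⊕1 = 0
Parity bit = 0 (so all 14 bits XOR to 0).

00111111000110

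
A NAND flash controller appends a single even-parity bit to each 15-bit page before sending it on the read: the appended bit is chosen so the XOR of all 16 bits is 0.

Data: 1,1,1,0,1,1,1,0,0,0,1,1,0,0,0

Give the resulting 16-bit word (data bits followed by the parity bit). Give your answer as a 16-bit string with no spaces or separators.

1110111000110000

XOR of the 15 data bits: 1⊕1⊕1⊕0⊕1⊕1⊕1⊕0⊕0⊕0⊕1⊕1⊕0⊕0⊕0 = 0
Parity bit = 0 (so all 16 bits XOR to 0).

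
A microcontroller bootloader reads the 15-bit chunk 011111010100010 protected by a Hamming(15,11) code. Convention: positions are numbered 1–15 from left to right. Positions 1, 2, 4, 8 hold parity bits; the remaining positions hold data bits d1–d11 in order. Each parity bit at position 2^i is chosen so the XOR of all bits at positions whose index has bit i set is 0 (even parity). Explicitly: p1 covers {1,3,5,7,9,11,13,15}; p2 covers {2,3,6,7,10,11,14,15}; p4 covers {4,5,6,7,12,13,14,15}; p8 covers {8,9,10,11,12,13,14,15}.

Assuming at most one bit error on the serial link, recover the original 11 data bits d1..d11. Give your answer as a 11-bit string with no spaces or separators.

11100000010

s1 (pos 1,3,5,7,9,11,13,15): 0⊕1⊕1⊕0⊕0⊕0⊕0⊕0 = 0
s2 (pos 2,3,6,7,10,11,14,15): 1⊕1⊕1⊕0⊕1⊕0⊕1⊕0 = 1
s4 (pos 4,5,6,7,12,13,14,15): 1⊕1⊕1⊕0⊕0⊕0⊕1⊕0 = 0
s8 (pos 8,9,10,11,12,13,14,15): 1⊕0⊕1⊕0⊕0⊕0⊕1⊕0 = 1
Syndrome s8…s1 = 1010 → error at position 10.
Flip position 10: 011111010100010 → 011111010000010
Read data bits from positions 3,5,6,7,9,10,11,12,13,14,15: 11100000010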